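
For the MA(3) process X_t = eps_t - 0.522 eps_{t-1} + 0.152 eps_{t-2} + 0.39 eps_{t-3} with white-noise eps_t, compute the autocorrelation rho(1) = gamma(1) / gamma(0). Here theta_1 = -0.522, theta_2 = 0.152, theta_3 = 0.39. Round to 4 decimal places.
\rho(1) = -0.3744

For an MA(q) process with theta_0 = 1, the autocovariance is
  gamma(k) = sigma^2 * sum_{i=0..q-k} theta_i * theta_{i+k},
and rho(k) = gamma(k) / gamma(0). Sigma^2 cancels.
  numerator   = (1)*(-0.522) + (-0.522)*(0.152) + (0.152)*(0.39) = -0.542064.
  denominator = (1)^2 + (-0.522)^2 + (0.152)^2 + (0.39)^2 = 1.447688.
  rho(1) = -0.542064 / 1.447688 = -0.3744.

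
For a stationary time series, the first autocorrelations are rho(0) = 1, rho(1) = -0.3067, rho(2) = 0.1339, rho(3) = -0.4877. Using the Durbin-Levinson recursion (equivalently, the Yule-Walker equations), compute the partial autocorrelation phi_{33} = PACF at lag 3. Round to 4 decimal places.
\phi_{33} = -0.4810

The PACF at lag k is phi_{kk}, the last component of the solution
to the Yule-Walker system G_k phi = r_k where
  (G_k)_{ij} = rho(|i - j|), (r_k)_i = rho(i), i,j = 1..k.
Equivalently, Durbin-Levinson gives phi_{kk} iteratively:
  phi_{11} = rho(1)
  phi_{kk} = [rho(k) - sum_{j=1..k-1} phi_{k-1,j} rho(k-j)]
            / [1 - sum_{j=1..k-1} phi_{k-1,j} rho(j)],
  phi_{k,j} = phi_{k-1,j} - phi_{kk} phi_{k-1,k-j},  j = 1..k-1.
Step k = 1:
  phi_11 = rho(1) = -0.3067.
Step k = 2:
  phi_22 = [rho(2) - phi_11 rho(1)] / [1 - phi_11 rho(1)] = [0.1339 - (-0.3067)(-0.3067)] / [1 - (-0.3067)(-0.3067)]
         = 0.03983511 / 0.90593511 = 0.043971.
  Update: phi_21 = phi_11 - phi_22 phi_11 = -0.3067 - (0.043971)(-0.3067) = -0.293214.
Step k = 3:
  phi_33 = [rho(3) - phi_21 rho(2) - phi_22 rho(1)] / [1 - phi_21 rho(1) - phi_22 rho(2)]
    numerator   = -0.4877 - (-0.293214)(0.1339) - (0.043971)(-0.3067) = -0.43495266
    denominator = 1 - (-0.293214)(-0.3067) - (0.043971)(0.1339) = 0.90418351
  phi_33 = -0.43495266 / 0.90418351 = -0.481.
Therefore phi_{33} = -0.4810.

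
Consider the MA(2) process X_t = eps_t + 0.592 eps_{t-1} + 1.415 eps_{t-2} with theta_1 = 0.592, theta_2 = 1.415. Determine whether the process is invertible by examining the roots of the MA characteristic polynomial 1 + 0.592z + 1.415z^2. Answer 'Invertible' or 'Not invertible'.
\text{Not invertible}

The MA(q) characteristic polynomial is P(z) = 1 + 0.592z + 1.415z^2.
Invertibility requires all roots to lie outside the unit circle, i.e. |z| > 1 for every root.
Set 1 + (0.592) z + (1.415) z^2 = 0, i.e. a z^2 + b z + c = 0 with a = 1.415, b = 0.592, c = 1.
Discriminant D = b^2 - 4ac = (0.592)^2 - 4*(1.415)*1 = 0.350464 - (5.66) = -5.309536.
D < 0, so the roots are the complex-conjugate pair z = (-b +/- i sqrt(-D)) / (2a) = -0.2092 +/- 0.8142i.
For a conjugate pair |z|^2 = z * conj(z) = (product of roots) = c/a = 1/(1.415) = 0.706714, so |z| = sqrt(0.706714) = 0.8407 for both roots.
Moduli of all roots: 0.8407, 0.8407.
All moduli strictly greater than 1? No.
Verdict: Not invertible.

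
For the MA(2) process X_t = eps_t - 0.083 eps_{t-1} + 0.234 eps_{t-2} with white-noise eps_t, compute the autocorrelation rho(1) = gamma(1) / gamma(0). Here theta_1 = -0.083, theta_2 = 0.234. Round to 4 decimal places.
\rho(1) = -0.0965

For an MA(q) process with theta_0 = 1, the autocovariance is
  gamma(k) = sigma^2 * sum_{i=0..q-k} theta_i * theta_{i+k},
and rho(k) = gamma(k) / gamma(0). Sigma^2 cancels.
  numerator   = (1)*(-0.083) + (-0.083)*(0.234) = -0.102422.
  denominator = (1)^2 + (-0.083)^2 + (0.234)^2 = 1.061645.
  rho(1) = -0.102422 / 1.061645 = -0.0965.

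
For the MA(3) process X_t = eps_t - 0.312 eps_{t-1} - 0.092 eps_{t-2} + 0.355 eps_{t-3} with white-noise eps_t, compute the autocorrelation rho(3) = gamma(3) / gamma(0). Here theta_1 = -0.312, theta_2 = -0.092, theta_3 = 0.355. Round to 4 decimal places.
\rho(3) = 0.2882

For an MA(q) process with theta_0 = 1, the autocovariance is
  gamma(k) = sigma^2 * sum_{i=0..q-k} theta_i * theta_{i+k},
and rho(k) = gamma(k) / gamma(0). Sigma^2 cancels.
  numerator   = (1)*(0.355) = 0.355.
  denominator = (1)^2 + (-0.312)^2 + (-0.092)^2 + (0.355)^2 = 1.231833.
  rho(3) = 0.355 / 1.231833 = 0.2882.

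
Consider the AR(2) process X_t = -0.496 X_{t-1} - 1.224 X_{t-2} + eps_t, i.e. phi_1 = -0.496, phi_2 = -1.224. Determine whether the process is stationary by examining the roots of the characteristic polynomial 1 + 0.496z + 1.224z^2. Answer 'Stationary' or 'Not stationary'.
\text{Not stationary}

The AR(p) characteristic polynomial is P(z) = 1 + 0.496z + 1.224z^2.
Stationarity requires all roots to lie outside the unit circle, i.e. |z| > 1 for every root.
Set 1 + (0.496) z + (1.224) z^2 = 0, i.e. a z^2 + b z + c = 0 with a = 1.224, b = 0.496, c = 1.
Discriminant D = b^2 - 4ac = (0.496)^2 - 4*(1.224)*1 = 0.246016 - (4.896) = -4.649984.
D < 0, so the roots are the complex-conjugate pair z = (-b +/- i sqrt(-D)) / (2a) = -0.2026 +/- 0.8809i.
For a conjugate pair |z|^2 = z * conj(z) = (product of roots) = c/a = 1/(1.224) = 0.816993, so |z| = sqrt(0.816993) = 0.9039 for both roots.
Moduli of all roots: 0.9039, 0.9039.
All moduli strictly greater than 1? No.
Verdict: Not stationary.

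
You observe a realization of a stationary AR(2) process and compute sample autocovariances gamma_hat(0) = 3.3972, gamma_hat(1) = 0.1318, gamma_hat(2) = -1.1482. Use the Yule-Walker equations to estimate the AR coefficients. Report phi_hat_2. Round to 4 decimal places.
\hat\phi_{2} = -0.3400

The Yule-Walker equations for an AR(p) process read, in matrix form,
  Gamma_p phi = r_p,   with   (Gamma_p)_{ij} = gamma(|i - j|),
                       (r_p)_i = gamma(i),   i,j = 1..p.
Substitute the sample gammas (Toeplitz matrix and right-hand side of size 2):
  Gamma_p = [[3.3972, 0.1318], [0.1318, 3.3972]]
  r_p     = [0.1318, -1.1482]
Written out:
  3.3972 phi_1 + 0.1318 phi_2 = 0.1318
  0.1318 phi_1 + 3.3972 phi_2 = -1.1482
Solve by Cramer's rule:
  det = gamma(0)^2 - gamma(1)^2 = (3.3972)^2 - (0.1318)^2 = 11.54096784 - 0.01737124 = 11.5235966
  phi_hat_1 = [gamma(1) gamma(0) - gamma(1) gamma(2)] / det = [(0.1318)(3.3972) - (0.1318)(-1.1482)] / 11.5235966 = 0.59908372 / 11.5235966 = 0.052
  phi_hat_2 = [gamma(0) gamma(2) - gamma(1)^2] / det = [(3.3972)(-1.1482) - (0.1318)^2] / 11.5235966 = -3.91803628 / 11.5235966 = -0.34
So phi_hat = [0.0520, -0.3400].
Therefore phi_hat_2 = -0.3400.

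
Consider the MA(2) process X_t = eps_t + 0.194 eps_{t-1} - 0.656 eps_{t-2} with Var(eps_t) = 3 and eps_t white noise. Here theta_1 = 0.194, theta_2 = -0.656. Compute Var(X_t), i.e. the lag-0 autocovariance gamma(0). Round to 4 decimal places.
\gamma(0) = 4.4039

For an MA(q) process X_t = eps_t + sum_i theta_i eps_{t-i} with
Var(eps_t) = sigma^2, the variance is
  gamma(0) = sigma^2 * (1 + sum_i theta_i^2).
  sum_i theta_i^2 = (0.194)^2 + (-0.656)^2 = 0.037636 + 0.430336 = 0.467972.
  gamma(0) = 3 * (1 + 0.467972) = 3 * 1.467972 = 4.403916, which rounds to 4.4039.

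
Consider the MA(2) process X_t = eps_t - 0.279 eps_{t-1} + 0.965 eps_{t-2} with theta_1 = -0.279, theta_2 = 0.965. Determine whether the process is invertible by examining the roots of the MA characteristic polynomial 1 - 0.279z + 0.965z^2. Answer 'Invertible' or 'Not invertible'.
\text{Invertible}

The MA(q) characteristic polynomial is P(z) = 1 - 0.279z + 0.965z^2.
Invertibility requires all roots to lie outside the unit circle, i.e. |z| > 1 for every root.
Set 1 + (-0.279) z + (0.965) z^2 = 0, i.e. a z^2 + b z + c = 0 with a = 0.965, b = -0.279, c = 1.
Discriminant D = b^2 - 4ac = (-0.279)^2 - 4*(0.965)*1 = 0.077841 - (3.86) = -3.782159.
D < 0, so the roots are the complex-conjugate pair z = (-b +/- i sqrt(-D)) / (2a) = 0.1446 +/- 1.0077i.
For a conjugate pair |z|^2 = z * conj(z) = (product of roots) = c/a = 1/(0.965) = 1.036269, so |z| = sqrt(1.036269) = 1.018 for both roots.
Moduli of all roots: 1.0180, 1.0180.
All moduli strictly greater than 1? Yes.
Verdict: Invertible.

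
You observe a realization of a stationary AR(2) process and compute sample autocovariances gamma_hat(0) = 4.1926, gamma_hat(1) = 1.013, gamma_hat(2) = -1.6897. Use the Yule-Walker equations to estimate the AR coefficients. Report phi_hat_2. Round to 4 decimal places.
\hat\phi_{2} = -0.4900

The Yule-Walker equations for an AR(p) process read, in matrix form,
  Gamma_p phi = r_p,   with   (Gamma_p)_{ij} = gamma(|i - j|),
                       (r_p)_i = gamma(i),   i,j = 1..p.
Substitute the sample gammas (Toeplitz matrix and right-hand side of size 2):
  Gamma_p = [[4.1926, 1.013], [1.013, 4.1926]]
  r_p     = [1.013, -1.6897]
Written out:
  4.1926 phi_1 + 1.013 phi_2 = 1.013
  1.013 phi_1 + 4.1926 phi_2 = -1.6897
Solve by Cramer's rule:
  det = gamma(0)^2 - gamma(1)^2 = (4.1926)^2 - (1.013)^2 = 17.57789476 - 1.026169 = 16.55172576
  phi_hat_1 = [gamma(1) gamma(0) - gamma(1) gamma(2)] / det = [(1.013)(4.1926) - (1.013)(-1.6897)] / 16.55172576 = 5.9587699 / 16.55172576 = 0.36
  phi_hat_2 = [gamma(0) gamma(2) - gamma(1)^2] / det = [(4.1926)(-1.6897) - (1.013)^2] / 16.55172576 = -8.11040522 / 16.55172576 = -0.49
So phi_hat = [0.3600, -0.4900].
Therefore phi_hat_2 = -0.4900.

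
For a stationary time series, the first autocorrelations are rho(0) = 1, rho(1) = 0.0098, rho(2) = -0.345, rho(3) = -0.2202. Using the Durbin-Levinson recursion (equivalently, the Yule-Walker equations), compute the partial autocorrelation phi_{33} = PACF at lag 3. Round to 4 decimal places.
\phi_{33} = -0.2410

The PACF at lag k is phi_{kk}, the last component of the solution
to the Yule-Walker system G_k phi = r_k where
  (G_k)_{ij} = rho(|i - j|), (r_k)_i = rho(i), i,j = 1..k.
Equivalently, Durbin-Levinson gives phi_{kk} iteratively:
  phi_{11} = rho(1)
  phi_{kk} = [rho(k) - sum_{j=1..k-1} phi_{k-1,j} rho(k-j)]
            / [1 - sum_{j=1..k-1} phi_{k-1,j} rho(j)],
  phi_{k,j} = phi_{k-1,j} - phi_{kk} phi_{k-1,k-j},  j = 1..k-1.
Step k = 1:
  phi_11 = rho(1) = 0.0098.
Step k = 2:
  phi_22 = [rho(2) - phi_11 rho(1)] / [1 - phi_11 rho(1)] = [-0.345 - (0.0098)(0.0098)] / [1 - (0.0098)(0.0098)]
         = -0.34509604 / 0.99990396 = -0.345129.
  Update: phi_21 = phi_11 - phi_22 phi_11 = 0.0098 - (-0.345129)(0.0098) = 0.013182.
Step k = 3:
  phi_33 = [rho(3) - phi_21 rho(2) - phi_22 rho(1)] / [1 - phi_21 rho(1) - phi_22 rho(2)]
    numerator   = -0.2202 - (0.013182)(-0.345) - (-0.345129)(0.0098) = -0.21226985
    denominator = 1 - (0.013182)(0.0098) - (-0.345129)(-0.345) = 0.88080124
  phi_33 = -0.21226985 / 0.88080124 = -0.241.
Therefore phi_{33} = -0.2410.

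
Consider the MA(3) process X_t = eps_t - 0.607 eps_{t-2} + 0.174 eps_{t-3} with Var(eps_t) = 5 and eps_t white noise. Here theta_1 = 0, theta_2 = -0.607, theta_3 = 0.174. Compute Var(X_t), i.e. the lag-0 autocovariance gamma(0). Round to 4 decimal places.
\gamma(0) = 6.9936

For an MA(q) process X_t = eps_t + sum_i theta_i eps_{t-i} with
Var(eps_t) = sigma^2, the variance is
  gamma(0) = sigma^2 * (1 + sum_i theta_i^2).
  sum_i theta_i^2 = (0)^2 + (-0.607)^2 + (0.174)^2 = 0 + 0.368449 + 0.030276 = 0.398725.
  gamma(0) = 5 * (1 + 0.398725) = 5 * 1.398725 = 6.993625, which rounds to 6.9936.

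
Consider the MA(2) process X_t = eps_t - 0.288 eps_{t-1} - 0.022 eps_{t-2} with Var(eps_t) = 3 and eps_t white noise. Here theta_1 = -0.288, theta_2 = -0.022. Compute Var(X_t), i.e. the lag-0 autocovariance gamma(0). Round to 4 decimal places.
\gamma(0) = 3.2503

For an MA(q) process X_t = eps_t + sum_i theta_i eps_{t-i} with
Var(eps_t) = sigma^2, the variance is
  gamma(0) = sigma^2 * (1 + sum_i theta_i^2).
  sum_i theta_i^2 = (-0.288)^2 + (-0.022)^2 = 0.082944 + 0.000484 = 0.083428.
  gamma(0) = 3 * (1 + 0.083428) = 3 * 1.083428 = 3.250284, which rounds to 3.2503.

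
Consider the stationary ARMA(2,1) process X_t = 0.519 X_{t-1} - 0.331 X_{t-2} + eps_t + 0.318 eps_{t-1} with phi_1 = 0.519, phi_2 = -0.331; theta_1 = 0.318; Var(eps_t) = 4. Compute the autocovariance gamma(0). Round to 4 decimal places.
\gamma(0) = 7.1472

Multiply the model equation by X_{t-k} and take expectations. With theta_0 = psi_0 = 1 and psi_j the MA(infinity) weights, this gives
  gamma(k) - sum_i phi_i gamma(k-i) = c_k,
  c_k = sigma^2 * sum_{j=k..q} theta_j psi_{j-k}   (c_k = 0 for k > q),
using gamma(-m) = gamma(m).
psi-weights needed (psi_j = theta_j + sum_i phi_i psi_{j-i}):
  psi_1 = theta_1 + phi_1 = 0.318 + (0.519) = 0.837
Right-hand sides:
  c_0 = sigma^2 (1 + theta_1 psi_1) = 4 * (1 + (0.318)(0.837)) = 4 * 1.266166 = 5.064664
  c_1 = sigma^2 theta_1 = 4 * (0.318) = 1.272
  c_2 = 0
Equations for k = 0, 1, 2 (AR order 2, c_2 = 0):
  (E0) gamma(0) = phi_1 gamma(1) + phi_2 gamma(2) + c_0
  (E1) gamma(1) = phi_1 gamma(0) + phi_2 gamma(1) + c_1
  (E2) gamma(2) = phi_1 gamma(1) + phi_2 gamma(0)
From (E1): gamma(1) = A gamma(0) + B with
  A = phi_1 / (1 - phi_2) = 0.519 / 1.331 = 0.389932,   B = c_1 / (1 - phi_2) = 1.272 / 1.331 = 0.955672.
Insert (E2) into (E0): gamma(0) (1 - phi_2^2) = phi_1 (1 + phi_2) gamma(1) + c_0.
  phi_1 (1 + phi_2) = (0.519)(0.669) = 0.347211,   1 - phi_2^2 = 0.890439.
Replace gamma(1) by A gamma(0) + B and collect gamma(0):
  gamma(0) [0.890439 - (0.347211)(0.389932)] = (0.347211)(0.955672) + 5.064664
  gamma(0) * 0.75505 = 5.396484
  gamma(0) = 5.396484 / 0.75505 = 7.147186.
Therefore gamma(0) = 7.1472 (to 4 decimal places).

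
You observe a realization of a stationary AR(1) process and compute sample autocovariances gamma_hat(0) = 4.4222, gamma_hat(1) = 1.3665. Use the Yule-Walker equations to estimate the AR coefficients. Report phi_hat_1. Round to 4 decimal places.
\hat\phi_{1} = 0.3090

The Yule-Walker equations for an AR(p) process read, in matrix form,
  Gamma_p phi = r_p,   with   (Gamma_p)_{ij} = gamma(|i - j|),
                       (r_p)_i = gamma(i),   i,j = 1..p.
Substitute the sample gammas (Toeplitz matrix and right-hand side of size 1):
  Gamma_p = [[4.4222]]
  r_p     = [1.3665]
With p = 1 this is the single equation gamma(0) phi_1 = gamma(1):
  phi_hat_1 = gamma(1) / gamma(0) = 1.3665 / 4.4222 = 0.3090.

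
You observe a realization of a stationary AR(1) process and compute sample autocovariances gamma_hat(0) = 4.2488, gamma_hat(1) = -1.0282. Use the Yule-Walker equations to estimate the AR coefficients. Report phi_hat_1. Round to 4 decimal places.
\hat\phi_{1} = -0.2420

The Yule-Walker equations for an AR(p) process read, in matrix form,
  Gamma_p phi = r_p,   with   (Gamma_p)_{ij} = gamma(|i - j|),
                       (r_p)_i = gamma(i),   i,j = 1..p.
Substitute the sample gammas (Toeplitz matrix and right-hand side of size 1):
  Gamma_p = [[4.2488]]
  r_p     = [-1.0282]
With p = 1 this is the single equation gamma(0) phi_1 = gamma(1):
  phi_hat_1 = gamma(1) / gamma(0) = -1.0282 / 4.2488 = -0.2420.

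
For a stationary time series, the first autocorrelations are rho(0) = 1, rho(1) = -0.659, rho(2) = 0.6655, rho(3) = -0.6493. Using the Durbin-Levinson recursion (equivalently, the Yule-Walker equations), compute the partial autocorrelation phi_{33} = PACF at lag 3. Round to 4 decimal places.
\phi_{33} = -0.2560

The PACF at lag k is phi_{kk}, the last component of the solution
to the Yule-Walker system G_k phi = r_k where
  (G_k)_{ij} = rho(|i - j|), (r_k)_i = rho(i), i,j = 1..k.
Equivalently, Durbin-Levinson gives phi_{kk} iteratively:
  phi_{11} = rho(1)
  phi_{kk} = [rho(k) - sum_{j=1..k-1} phi_{k-1,j} rho(k-j)]
            / [1 - sum_{j=1..k-1} phi_{k-1,j} rho(j)],
  phi_{k,j} = phi_{k-1,j} - phi_{kk} phi_{k-1,k-j},  j = 1..k-1.
Step k = 1:
  phi_11 = rho(1) = -0.659.
Step k = 2:
  phi_22 = [rho(2) - phi_11 rho(1)] / [1 - phi_11 rho(1)] = [0.6655 - (-0.659)(-0.659)] / [1 - (-0.659)(-0.659)]
         = 0.231219 / 0.565719 = 0.408717.
  Update: phi_21 = phi_11 - phi_22 phi_11 = -0.659 - (0.408717)(-0.659) = -0.389655.
Step k = 3:
  phi_33 = [rho(3) - phi_21 rho(2) - phi_22 rho(1)] / [1 - phi_21 rho(1) - phi_22 rho(2)]
    numerator   = -0.6493 - (-0.389655)(0.6655) - (0.408717)(-0.659) = -0.12063975
    denominator = 1 - (-0.389655)(-0.659) - (0.408717)(0.6655) = 0.47121585
  phi_33 = -0.12063975 / 0.47121585 = -0.256.
Therefore phi_{33} = -0.2560.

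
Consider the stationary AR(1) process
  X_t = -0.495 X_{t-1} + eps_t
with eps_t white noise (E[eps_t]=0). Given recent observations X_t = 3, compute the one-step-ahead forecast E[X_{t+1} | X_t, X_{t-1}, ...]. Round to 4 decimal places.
E[X_{t+1} \mid \mathcal F_t] = -1.4850

For an AR(p) model X_t = c + sum_i phi_i X_{t-i} + eps_t, the
one-step-ahead conditional mean is
  E[X_{t+1} | X_t, ...] = c + sum_i phi_i X_{t+1-i}.
Substitute known values:
  E[X_{t+1} | ...] = (-0.495) * (3)
                   = -1.4850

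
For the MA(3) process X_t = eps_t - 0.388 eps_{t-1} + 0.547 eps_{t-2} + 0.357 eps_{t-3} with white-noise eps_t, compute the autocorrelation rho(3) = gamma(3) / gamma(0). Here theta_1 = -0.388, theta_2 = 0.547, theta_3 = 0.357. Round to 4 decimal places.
\rho(3) = 0.2264

For an MA(q) process with theta_0 = 1, the autocovariance is
  gamma(k) = sigma^2 * sum_{i=0..q-k} theta_i * theta_{i+k},
and rho(k) = gamma(k) / gamma(0). Sigma^2 cancels.
  numerator   = (1)*(0.357) = 0.357.
  denominator = (1)^2 + (-0.388)^2 + (0.547)^2 + (0.357)^2 = 1.577202.
  rho(3) = 0.357 / 1.577202 = 0.2264.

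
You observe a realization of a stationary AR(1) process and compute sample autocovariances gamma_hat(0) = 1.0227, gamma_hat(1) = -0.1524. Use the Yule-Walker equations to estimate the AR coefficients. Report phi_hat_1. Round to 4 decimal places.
\hat\phi_{1} = -0.1490

The Yule-Walker equations for an AR(p) process read, in matrix form,
  Gamma_p phi = r_p,   with   (Gamma_p)_{ij} = gamma(|i - j|),
                       (r_p)_i = gamma(i),   i,j = 1..p.
Substitute the sample gammas (Toeplitz matrix and right-hand side of size 1):
  Gamma_p = [[1.0227]]
  r_p     = [-0.1524]
With p = 1 this is the single equation gamma(0) phi_1 = gamma(1):
  phi_hat_1 = gamma(1) / gamma(0) = -0.1524 / 1.0227 = -0.1490.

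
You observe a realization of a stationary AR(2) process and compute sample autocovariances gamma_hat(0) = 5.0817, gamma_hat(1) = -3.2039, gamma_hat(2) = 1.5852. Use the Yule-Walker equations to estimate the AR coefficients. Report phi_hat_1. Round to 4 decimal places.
\hat\phi_{1} = -0.7200

The Yule-Walker equations for an AR(p) process read, in matrix form,
  Gamma_p phi = r_p,   with   (Gamma_p)_{ij} = gamma(|i - j|),
                       (r_p)_i = gamma(i),   i,j = 1..p.
Substitute the sample gammas (Toeplitz matrix and right-hand side of size 2):
  Gamma_p = [[5.0817, -3.2039], [-3.2039, 5.0817]]
  r_p     = [-3.2039, 1.5852]
Written out:
  5.0817 phi_1 - 3.2039 phi_2 = -3.2039
  -3.2039 phi_1 + 5.0817 phi_2 = 1.5852
Solve by Cramer's rule:
  det = gamma(0)^2 - gamma(1)^2 = (5.0817)^2 - (-3.2039)^2 = 25.82367489 - 10.26497521 = 15.55869968
  phi_hat_1 = [gamma(1) gamma(0) - gamma(1) gamma(2)] / det = [(-3.2039)(5.0817) - (-3.2039)(1.5852)] / 15.55869968 = -11.20243635 / 15.55869968 = -0.72
  phi_hat_2 = [gamma(0) gamma(2) - gamma(1)^2] / det = [(5.0817)(1.5852) - (-3.2039)^2] / 15.55869968 = -2.20946437 / 15.55869968 = -0.142
So phi_hat = [-0.7200, -0.1420].
Therefore phi_hat_1 = -0.7200.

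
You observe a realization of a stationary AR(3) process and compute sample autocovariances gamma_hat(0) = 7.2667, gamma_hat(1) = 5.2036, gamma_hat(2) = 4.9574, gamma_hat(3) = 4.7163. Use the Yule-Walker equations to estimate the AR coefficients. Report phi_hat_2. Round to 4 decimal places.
\hat\phi_{2} = 0.2590

The Yule-Walker equations for an AR(p) process read, in matrix form,
  Gamma_p phi = r_p,   with   (Gamma_p)_{ij} = gamma(|i - j|),
                       (r_p)_i = gamma(i),   i,j = 1..p.
Substitute the sample gammas (Toeplitz matrix and right-hand side of size 3):
  Gamma_p = [[7.2667, 5.2036, 4.9574], [5.2036, 7.2667, 5.2036], [4.9574, 5.2036, 7.2667]]
  r_p     = [5.2036, 4.9574, 4.7163]
Written out (R1..R3):
  (R1) 7.2667 phi_1 + 5.2036 phi_2 + 4.9574 phi_3 = 5.2036
  (R2) 5.2036 phi_1 + 7.2667 phi_2 + 5.2036 phi_3 = 4.9574
  (R3) 4.9574 phi_1 + 5.2036 phi_2 + 7.2667 phi_3 = 4.7163
Gaussian elimination:
  R2 <- R2 - (5.2036/7.2667) R1 = R2 - (0.716088) R1:  3.540462 phi_2 + 1.653663 phi_3 = 1.231162
  R3 <- R3 - (4.9574/7.2667) R1 = R3 - (0.682208) R1:  1.653663 phi_2 + 3.884723 phi_3 = 1.166363
  R3 <- R3 - (1.653663/3.540462) R2 = R3 - (0.467075) R2:  3.112337 phi_3 = 0.591317
Back-substitution:
  phi_hat_3 = 0.591317 / 3.112337 = 0.189991
  phi_hat_2 = (1.231162 - (1.653663)(0.189991)) / 3.540462 = 0.259
  phi_hat_1 = (5.2036 - (5.2036)(0.259) - (4.9574)(0.189991)) / 7.2667 = 0.401008
So phi_hat = [0.4010, 0.2590, 0.1900].
Therefore phi_hat_2 = 0.2590.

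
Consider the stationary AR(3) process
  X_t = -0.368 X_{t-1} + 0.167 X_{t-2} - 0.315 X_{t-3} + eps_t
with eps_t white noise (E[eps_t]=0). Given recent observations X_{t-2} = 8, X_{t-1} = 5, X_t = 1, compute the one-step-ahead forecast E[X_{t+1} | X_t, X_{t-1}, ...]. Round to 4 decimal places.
E[X_{t+1} \mid \mathcal F_t] = -2.0530

For an AR(p) model X_t = c + sum_i phi_i X_{t-i} + eps_t, the
one-step-ahead conditional mean is
  E[X_{t+1} | X_t, ...] = c + sum_i phi_i X_{t+1-i}.
Substitute known values:
  E[X_{t+1} | ...] = (-0.368) * (1) + (0.167) * (5) + (-0.315) * (8)
                   = -2.0530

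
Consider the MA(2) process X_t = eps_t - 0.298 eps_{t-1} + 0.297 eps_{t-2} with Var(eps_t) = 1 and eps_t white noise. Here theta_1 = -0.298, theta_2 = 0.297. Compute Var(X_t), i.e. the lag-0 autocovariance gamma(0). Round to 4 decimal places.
\gamma(0) = 1.1770

For an MA(q) process X_t = eps_t + sum_i theta_i eps_{t-i} with
Var(eps_t) = sigma^2, the variance is
  gamma(0) = sigma^2 * (1 + sum_i theta_i^2).
  sum_i theta_i^2 = (-0.298)^2 + (0.297)^2 = 0.088804 + 0.088209 = 0.177013.
  gamma(0) = 1 * (1 + 0.177013) = 1 * 1.177013 = 1.177013, which rounds to 1.1770.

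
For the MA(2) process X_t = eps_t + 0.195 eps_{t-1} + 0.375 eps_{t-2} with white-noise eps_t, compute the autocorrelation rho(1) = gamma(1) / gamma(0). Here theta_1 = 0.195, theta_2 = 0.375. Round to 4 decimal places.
\rho(1) = 0.2275

For an MA(q) process with theta_0 = 1, the autocovariance is
  gamma(k) = sigma^2 * sum_{i=0..q-k} theta_i * theta_{i+k},
and rho(k) = gamma(k) / gamma(0). Sigma^2 cancels.
  numerator   = (1)*(0.195) + (0.195)*(0.375) = 0.268125.
  denominator = (1)^2 + (0.195)^2 + (0.375)^2 = 1.17865.
  rho(1) = 0.268125 / 1.17865 = 0.2275.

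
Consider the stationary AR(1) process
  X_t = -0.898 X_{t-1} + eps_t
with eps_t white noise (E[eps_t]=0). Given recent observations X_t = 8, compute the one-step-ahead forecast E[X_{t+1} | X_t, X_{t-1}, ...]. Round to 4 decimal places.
E[X_{t+1} \mid \mathcal F_t] = -7.1840

For an AR(p) model X_t = c + sum_i phi_i X_{t-i} + eps_t, the
one-step-ahead conditional mean is
  E[X_{t+1} | X_t, ...] = c + sum_i phi_i X_{t+1-i}.
Substitute known values:
  E[X_{t+1} | ...] = (-0.898) * (8)
                   = -7.1840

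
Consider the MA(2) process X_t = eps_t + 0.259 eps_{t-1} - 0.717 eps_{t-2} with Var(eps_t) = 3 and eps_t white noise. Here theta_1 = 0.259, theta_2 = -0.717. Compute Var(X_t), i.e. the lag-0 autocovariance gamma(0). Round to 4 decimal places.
\gamma(0) = 4.7435

For an MA(q) process X_t = eps_t + sum_i theta_i eps_{t-i} with
Var(eps_t) = sigma^2, the variance is
  gamma(0) = sigma^2 * (1 + sum_i theta_i^2).
  sum_i theta_i^2 = (0.259)^2 + (-0.717)^2 = 0.067081 + 0.514089 = 0.58117.
  gamma(0) = 3 * (1 + 0.58117) = 3 * 1.58117 = 4.74351, which rounds to 4.7435.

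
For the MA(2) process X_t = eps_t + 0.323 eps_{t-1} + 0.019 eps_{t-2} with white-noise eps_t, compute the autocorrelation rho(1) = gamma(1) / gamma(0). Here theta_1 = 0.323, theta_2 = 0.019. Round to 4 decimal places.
\rho(1) = 0.2979

For an MA(q) process with theta_0 = 1, the autocovariance is
  gamma(k) = sigma^2 * sum_{i=0..q-k} theta_i * theta_{i+k},
and rho(k) = gamma(k) / gamma(0). Sigma^2 cancels.
  numerator   = (1)*(0.323) + (0.323)*(0.019) = 0.329137.
  denominator = (1)^2 + (0.323)^2 + (0.019)^2 = 1.10469.
  rho(1) = 0.329137 / 1.10469 = 0.2979.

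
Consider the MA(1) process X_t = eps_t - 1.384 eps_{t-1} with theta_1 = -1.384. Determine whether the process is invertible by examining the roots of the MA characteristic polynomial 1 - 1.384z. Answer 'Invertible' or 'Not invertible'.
\text{Not invertible}

The MA(q) characteristic polynomial is P(z) = 1 - 1.384z.
Invertibility requires all roots to lie outside the unit circle, i.e. |z| > 1 for every root.
This is linear in z: 1 + (-1.384) z = 0  =>  z = -1/(-1.384) = 0.722543,  |z| = 0.722543.
Moduli of all roots: 0.7225.
All moduli strictly greater than 1? No.
Verdict: Not invertible.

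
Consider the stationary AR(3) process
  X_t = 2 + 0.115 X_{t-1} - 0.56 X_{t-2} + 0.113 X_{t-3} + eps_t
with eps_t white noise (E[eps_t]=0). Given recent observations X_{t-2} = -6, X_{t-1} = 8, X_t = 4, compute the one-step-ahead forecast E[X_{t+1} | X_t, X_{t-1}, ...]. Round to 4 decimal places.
E[X_{t+1} \mid \mathcal F_t] = -2.6980

For an AR(p) model X_t = c + sum_i phi_i X_{t-i} + eps_t, the
one-step-ahead conditional mean is
  E[X_{t+1} | X_t, ...] = c + sum_i phi_i X_{t+1-i}.
Substitute known values:
  E[X_{t+1} | ...] = 2 + (0.115) * (4) + (-0.56) * (8) + (0.113) * (-6)
                   = -2.6980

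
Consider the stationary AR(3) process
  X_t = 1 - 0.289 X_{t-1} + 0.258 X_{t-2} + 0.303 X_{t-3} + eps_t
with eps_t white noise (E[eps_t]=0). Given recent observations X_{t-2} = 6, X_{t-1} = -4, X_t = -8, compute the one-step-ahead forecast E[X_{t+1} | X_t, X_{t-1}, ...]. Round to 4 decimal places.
E[X_{t+1} \mid \mathcal F_t] = 4.0980

For an AR(p) model X_t = c + sum_i phi_i X_{t-i} + eps_t, the
one-step-ahead conditional mean is
  E[X_{t+1} | X_t, ...] = c + sum_i phi_i X_{t+1-i}.
Substitute known values:
  E[X_{t+1} | ...] = 1 + (-0.289) * (-8) + (0.258) * (-4) + (0.303) * (6)
                   = 4.0980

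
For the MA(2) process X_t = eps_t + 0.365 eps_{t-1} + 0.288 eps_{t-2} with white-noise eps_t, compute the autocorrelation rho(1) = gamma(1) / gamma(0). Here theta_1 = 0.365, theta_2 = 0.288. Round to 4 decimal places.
\rho(1) = 0.3866

For an MA(q) process with theta_0 = 1, the autocovariance is
  gamma(k) = sigma^2 * sum_{i=0..q-k} theta_i * theta_{i+k},
and rho(k) = gamma(k) / gamma(0). Sigma^2 cancels.
  numerator   = (1)*(0.365) + (0.365)*(0.288) = 0.47012.
  denominator = (1)^2 + (0.365)^2 + (0.288)^2 = 1.216169.
  rho(1) = 0.47012 / 1.216169 = 0.3866.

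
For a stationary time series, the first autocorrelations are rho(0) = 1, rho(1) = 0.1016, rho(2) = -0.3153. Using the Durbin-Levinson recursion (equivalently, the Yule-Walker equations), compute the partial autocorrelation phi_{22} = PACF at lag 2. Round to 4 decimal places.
\phi_{22} = -0.3290

The PACF at lag k is phi_{kk}, the last component of the solution
to the Yule-Walker system G_k phi = r_k where
  (G_k)_{ij} = rho(|i - j|), (r_k)_i = rho(i), i,j = 1..k.
Equivalently, Durbin-Levinson gives phi_{kk} iteratively:
  phi_{11} = rho(1)
  phi_{kk} = [rho(k) - sum_{j=1..k-1} phi_{k-1,j} rho(k-j)]
            / [1 - sum_{j=1..k-1} phi_{k-1,j} rho(j)],
  phi_{k,j} = phi_{k-1,j} - phi_{kk} phi_{k-1,k-j},  j = 1..k-1.
Step k = 1:
  phi_11 = rho(1) = 0.1016.
Step k = 2:
  phi_22 = [rho(2) - phi_11 rho(1)] / [1 - phi_11 rho(1)] = [-0.3153 - (0.1016)(0.1016)] / [1 - (0.1016)(0.1016)]
         = -0.32562256 / 0.98967744 = -0.329.
Therefore phi_{22} = -0.3290.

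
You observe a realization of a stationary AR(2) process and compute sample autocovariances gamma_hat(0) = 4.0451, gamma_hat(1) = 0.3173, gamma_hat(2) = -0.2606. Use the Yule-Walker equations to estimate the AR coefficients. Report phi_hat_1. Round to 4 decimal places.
\hat\phi_{1} = 0.0840

The Yule-Walker equations for an AR(p) process read, in matrix form,
  Gamma_p phi = r_p,   with   (Gamma_p)_{ij} = gamma(|i - j|),
                       (r_p)_i = gamma(i),   i,j = 1..p.
Substitute the sample gammas (Toeplitz matrix and right-hand side of size 2):
  Gamma_p = [[4.0451, 0.3173], [0.3173, 4.0451]]
  r_p     = [0.3173, -0.2606]
Written out:
  4.0451 phi_1 + 0.3173 phi_2 = 0.3173
  0.3173 phi_1 + 4.0451 phi_2 = -0.2606
Solve by Cramer's rule:
  det = gamma(0)^2 - gamma(1)^2 = (4.0451)^2 - (0.3173)^2 = 16.36283401 - 0.10067929 = 16.26215472
  phi_hat_1 = [gamma(1) gamma(0) - gamma(1) gamma(2)] / det = [(0.3173)(4.0451) - (0.3173)(-0.2606)] / 16.26215472 = 1.36619861 / 16.26215472 = 0.084
  phi_hat_2 = [gamma(0) gamma(2) - gamma(1)^2] / det = [(4.0451)(-0.2606) - (0.3173)^2] / 16.26215472 = -1.15483235 / 16.26215472 = -0.071
So phi_hat = [0.0840, -0.0710].
Therefore phi_hat_1 = 0.0840.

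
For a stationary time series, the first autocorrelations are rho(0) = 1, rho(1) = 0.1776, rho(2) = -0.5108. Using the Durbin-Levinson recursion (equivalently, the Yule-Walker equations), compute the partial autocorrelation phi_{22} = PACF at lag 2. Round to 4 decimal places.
\phi_{22} = -0.5600

The PACF at lag k is phi_{kk}, the last component of the solution
to the Yule-Walker system G_k phi = r_k where
  (G_k)_{ij} = rho(|i - j|), (r_k)_i = rho(i), i,j = 1..k.
Equivalently, Durbin-Levinson gives phi_{kk} iteratively:
  phi_{11} = rho(1)
  phi_{kk} = [rho(k) - sum_{j=1..k-1} phi_{k-1,j} rho(k-j)]
            / [1 - sum_{j=1..k-1} phi_{k-1,j} rho(j)],
  phi_{k,j} = phi_{k-1,j} - phi_{kk} phi_{k-1,k-j},  j = 1..k-1.
Step k = 1:
  phi_11 = rho(1) = 0.1776.
Step k = 2:
  phi_22 = [rho(2) - phi_11 rho(1)] / [1 - phi_11 rho(1)] = [-0.5108 - (0.1776)(0.1776)] / [1 - (0.1776)(0.1776)]
         = -0.54234176 / 0.96845824 = -0.56.
Therefore phi_{22} = -0.5600.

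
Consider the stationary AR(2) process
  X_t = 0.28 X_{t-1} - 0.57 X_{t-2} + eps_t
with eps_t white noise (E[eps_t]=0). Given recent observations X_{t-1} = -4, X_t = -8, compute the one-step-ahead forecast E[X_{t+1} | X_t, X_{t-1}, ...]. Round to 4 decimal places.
E[X_{t+1} \mid \mathcal F_t] = 0.0400

For an AR(p) model X_t = c + sum_i phi_i X_{t-i} + eps_t, the
one-step-ahead conditional mean is
  E[X_{t+1} | X_t, ...] = c + sum_i phi_i X_{t+1-i}.
Substitute known values:
  E[X_{t+1} | ...] = (0.28) * (-8) + (-0.57) * (-4)
                   = 0.0400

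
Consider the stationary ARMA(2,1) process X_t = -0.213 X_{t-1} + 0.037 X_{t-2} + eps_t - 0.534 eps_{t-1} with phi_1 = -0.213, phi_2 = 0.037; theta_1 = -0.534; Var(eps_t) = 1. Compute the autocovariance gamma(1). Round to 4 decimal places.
\gamma(1) = -0.9088

Multiply the model equation by X_{t-k} and take expectations. With theta_0 = psi_0 = 1 and psi_j the MA(infinity) weights, this gives
  gamma(k) - sum_i phi_i gamma(k-i) = c_k,
  c_k = sigma^2 * sum_{j=k..q} theta_j psi_{j-k}   (c_k = 0 for k > q),
using gamma(-m) = gamma(m).
psi-weights needed (psi_j = theta_j + sum_i phi_i psi_{j-i}):
  psi_1 = theta_1 + phi_1 = -0.534 + (-0.213) = -0.747
Right-hand sides:
  c_0 = sigma^2 (1 + theta_1 psi_1) = 1 * (1 + (-0.534)(-0.747)) = 1 * 1.398898 = 1.398898
  c_1 = sigma^2 theta_1 = 1 * (-0.534) = -0.534
  c_2 = 0
Equations for k = 0, 1, 2 (AR order 2, c_2 = 0):
  (E0) gamma(0) = phi_1 gamma(1) + phi_2 gamma(2) + c_0
  (E1) gamma(1) = phi_1 gamma(0) + phi_2 gamma(1) + c_1
  (E2) gamma(2) = phi_1 gamma(1) + phi_2 gamma(0)
From (E1): gamma(1) = A gamma(0) + B with
  A = phi_1 / (1 - phi_2) = -0.213 / 0.963 = -0.221184,   B = c_1 / (1 - phi_2) = -0.534 / 0.963 = -0.554517.
Insert (E2) into (E0): gamma(0) (1 - phi_2^2) = phi_1 (1 + phi_2) gamma(1) + c_0.
  phi_1 (1 + phi_2) = (-0.213)(1.037) = -0.220881,   1 - phi_2^2 = 0.998631.
Replace gamma(1) by A gamma(0) + B and collect gamma(0):
  gamma(0) [0.998631 - (-0.220881)(-0.221184)] = (-0.220881)(-0.554517) + 1.398898
  gamma(0) * 0.949776 = 1.52138
  gamma(0) = 1.52138 / 0.949776 = 1.601831.
  gamma(1) = A gamma(0) + B = (-0.221184)(1.601831) + (-0.554517) = -0.908816.
Therefore gamma(1) = -0.9088 (to 4 decimal places).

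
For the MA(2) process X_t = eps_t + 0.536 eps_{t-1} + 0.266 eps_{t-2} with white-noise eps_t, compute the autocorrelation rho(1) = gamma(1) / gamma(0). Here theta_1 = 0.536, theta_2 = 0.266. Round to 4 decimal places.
\rho(1) = 0.4997

For an MA(q) process with theta_0 = 1, the autocovariance is
  gamma(k) = sigma^2 * sum_{i=0..q-k} theta_i * theta_{i+k},
and rho(k) = gamma(k) / gamma(0). Sigma^2 cancels.
  numerator   = (1)*(0.536) + (0.536)*(0.266) = 0.678576.
  denominator = (1)^2 + (0.536)^2 + (0.266)^2 = 1.358052.
  rho(1) = 0.678576 / 1.358052 = 0.4997.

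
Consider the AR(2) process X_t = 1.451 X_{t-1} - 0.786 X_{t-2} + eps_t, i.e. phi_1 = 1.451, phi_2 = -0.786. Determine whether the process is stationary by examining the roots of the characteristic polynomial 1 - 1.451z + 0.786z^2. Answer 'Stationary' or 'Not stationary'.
\text{Stationary}

The AR(p) characteristic polynomial is P(z) = 1 - 1.451z + 0.786z^2.
Stationarity requires all roots to lie outside the unit circle, i.e. |z| > 1 for every root.
Set 1 + (-1.451) z + (0.786) z^2 = 0, i.e. a z^2 + b z + c = 0 with a = 0.786, b = -1.451, c = 1.
Discriminant D = b^2 - 4ac = (-1.451)^2 - 4*(0.786)*1 = 2.105401 - (3.144) = -1.038599.
D < 0, so the roots are the complex-conjugate pair z = (-b +/- i sqrt(-D)) / (2a) = 0.923 +/- 0.6483i.
For a conjugate pair |z|^2 = z * conj(z) = (product of roots) = c/a = 1/(0.786) = 1.272265, so |z| = sqrt(1.272265) = 1.1279 for both roots.
Moduli of all roots: 1.1279, 1.1279.
All moduli strictly greater than 1? Yes.
Verdict: Stationary.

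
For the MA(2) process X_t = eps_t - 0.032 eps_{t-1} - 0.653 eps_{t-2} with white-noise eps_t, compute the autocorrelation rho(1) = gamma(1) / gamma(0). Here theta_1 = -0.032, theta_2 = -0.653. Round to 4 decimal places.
\rho(1) = -0.0078

For an MA(q) process with theta_0 = 1, the autocovariance is
  gamma(k) = sigma^2 * sum_{i=0..q-k} theta_i * theta_{i+k},
and rho(k) = gamma(k) / gamma(0). Sigma^2 cancels.
  numerator   = (1)*(-0.032) + (-0.032)*(-0.653) = -0.011104.
  denominator = (1)^2 + (-0.032)^2 + (-0.653)^2 = 1.427433.
  rho(1) = -0.011104 / 1.427433 = -0.0078.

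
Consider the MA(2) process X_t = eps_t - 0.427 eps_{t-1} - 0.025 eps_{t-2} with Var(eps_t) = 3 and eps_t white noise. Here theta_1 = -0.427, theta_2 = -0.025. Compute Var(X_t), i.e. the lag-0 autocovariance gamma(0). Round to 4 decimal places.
\gamma(0) = 3.5489

For an MA(q) process X_t = eps_t + sum_i theta_i eps_{t-i} with
Var(eps_t) = sigma^2, the variance is
  gamma(0) = sigma^2 * (1 + sum_i theta_i^2).
  sum_i theta_i^2 = (-0.427)^2 + (-0.025)^2 = 0.182329 + 0.000625 = 0.182954.
  gamma(0) = 3 * (1 + 0.182954) = 3 * 1.182954 = 3.548862, which rounds to 3.5489.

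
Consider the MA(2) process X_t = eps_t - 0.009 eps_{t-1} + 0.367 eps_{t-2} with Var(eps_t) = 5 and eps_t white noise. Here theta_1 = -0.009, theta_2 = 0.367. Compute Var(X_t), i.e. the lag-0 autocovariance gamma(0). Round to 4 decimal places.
\gamma(0) = 5.6739

For an MA(q) process X_t = eps_t + sum_i theta_i eps_{t-i} with
Var(eps_t) = sigma^2, the variance is
  gamma(0) = sigma^2 * (1 + sum_i theta_i^2).
  sum_i theta_i^2 = (-0.009)^2 + (0.367)^2 = 0.000081 + 0.134689 = 0.13477.
  gamma(0) = 5 * (1 + 0.13477) = 5 * 1.13477 = 5.67385, which rounds to 5.6739.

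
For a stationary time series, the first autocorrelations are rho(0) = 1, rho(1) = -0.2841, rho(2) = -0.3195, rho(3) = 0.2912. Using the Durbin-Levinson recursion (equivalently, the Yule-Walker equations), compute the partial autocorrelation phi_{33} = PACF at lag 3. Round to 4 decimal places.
\phi_{33} = 0.0500

The PACF at lag k is phi_{kk}, the last component of the solution
to the Yule-Walker system G_k phi = r_k where
  (G_k)_{ij} = rho(|i - j|), (r_k)_i = rho(i), i,j = 1..k.
Equivalently, Durbin-Levinson gives phi_{kk} iteratively:
  phi_{11} = rho(1)
  phi_{kk} = [rho(k) - sum_{j=1..k-1} phi_{k-1,j} rho(k-j)]
            / [1 - sum_{j=1..k-1} phi_{k-1,j} rho(j)],
  phi_{k,j} = phi_{k-1,j} - phi_{kk} phi_{k-1,k-j},  j = 1..k-1.
Step k = 1:
  phi_11 = rho(1) = -0.2841.
Step k = 2:
  phi_22 = [rho(2) - phi_11 rho(1)] / [1 - phi_11 rho(1)] = [-0.3195 - (-0.2841)(-0.2841)] / [1 - (-0.2841)(-0.2841)]
         = -0.40021281 / 0.91928719 = -0.435351.
  Update: phi_21 = phi_11 - phi_22 phi_11 = -0.2841 - (-0.435351)(-0.2841) = -0.407783.
Step k = 3:
  phi_33 = [rho(3) - phi_21 rho(2) - phi_22 rho(1)] / [1 - phi_21 rho(1) - phi_22 rho(2)]
    numerator   = 0.2912 - (-0.407783)(-0.3195) - (-0.435351)(-0.2841) = 0.03722996
    denominator = 1 - (-0.407783)(-0.2841) - (-0.435351)(-0.3195) = 0.74505405
  phi_33 = 0.03722996 / 0.74505405 = 0.05.
Therefore phi_{33} = 0.0500.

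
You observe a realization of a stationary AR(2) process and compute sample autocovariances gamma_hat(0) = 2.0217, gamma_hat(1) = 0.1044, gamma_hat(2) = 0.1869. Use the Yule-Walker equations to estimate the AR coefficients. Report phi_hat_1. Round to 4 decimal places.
\hat\phi_{1} = 0.0470

The Yule-Walker equations for an AR(p) process read, in matrix form,
  Gamma_p phi = r_p,   with   (Gamma_p)_{ij} = gamma(|i - j|),
                       (r_p)_i = gamma(i),   i,j = 1..p.
Substitute the sample gammas (Toeplitz matrix and right-hand side of size 2):
  Gamma_p = [[2.0217, 0.1044], [0.1044, 2.0217]]
  r_p     = [0.1044, 0.1869]
Written out:
  2.0217 phi_1 + 0.1044 phi_2 = 0.1044
  0.1044 phi_1 + 2.0217 phi_2 = 0.1869
Solve by Cramer's rule:
  det = gamma(0)^2 - gamma(1)^2 = (2.0217)^2 - (0.1044)^2 = 4.08727089 - 0.01089936 = 4.07637153
  phi_hat_1 = [gamma(1) gamma(0) - gamma(1) gamma(2)] / det = [(0.1044)(2.0217) - (0.1044)(0.1869)] / 4.07637153 = 0.19155312 / 4.07637153 = 0.047
  phi_hat_2 = [gamma(0) gamma(2) - gamma(1)^2] / det = [(2.0217)(0.1869) - (0.1044)^2] / 4.07637153 = 0.36695637 / 4.07637153 = 0.09
So phi_hat = [0.0470, 0.0900].
Therefore phi_hat_1 = 0.0470.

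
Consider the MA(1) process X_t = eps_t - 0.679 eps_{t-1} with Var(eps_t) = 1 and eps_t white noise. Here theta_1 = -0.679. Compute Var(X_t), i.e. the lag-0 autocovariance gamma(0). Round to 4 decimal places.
\gamma(0) = 1.4610

For an MA(q) process X_t = eps_t + sum_i theta_i eps_{t-i} with
Var(eps_t) = sigma^2, the variance is
  gamma(0) = sigma^2 * (1 + sum_i theta_i^2).
  sum_i theta_i^2 = (-0.679)^2 = 0.461041.
  gamma(0) = 1 * (1 + 0.461041) = 1 * 1.461041 = 1.461041, which rounds to 1.4610.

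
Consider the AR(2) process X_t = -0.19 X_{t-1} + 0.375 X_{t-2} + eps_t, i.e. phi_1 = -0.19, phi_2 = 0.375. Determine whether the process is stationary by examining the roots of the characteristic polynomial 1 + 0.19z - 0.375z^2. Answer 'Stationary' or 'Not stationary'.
\text{Stationary}

The AR(p) characteristic polynomial is P(z) = 1 + 0.19z - 0.375z^2.
Stationarity requires all roots to lie outside the unit circle, i.e. |z| > 1 for every root.
Set 1 + (0.19) z + (-0.375) z^2 = 0, i.e. a z^2 + b z + c = 0 with a = -0.375, b = 0.19, c = 1.
Discriminant D = b^2 - 4ac = (0.19)^2 - 4*(-0.375)*1 = 0.0361 - (-1.5) = 1.5361.
D >= 0, so the roots are real: z = (-b +/- sqrt(D)) / (2a) = (-0.19 +/- 1.239395) / (-0.75).
  z_1 = (-0.19 + 1.239395) / (-0.75) = -1.3992,   |z_1| = 1.3992.
  z_2 = (-0.19 - 1.239395) / (-0.75) = 1.9059,   |z_2| = 1.9059.
Moduli of all roots: 1.3992, 1.9059.
All moduli strictly greater than 1? Yes.
Verdict: Stationary.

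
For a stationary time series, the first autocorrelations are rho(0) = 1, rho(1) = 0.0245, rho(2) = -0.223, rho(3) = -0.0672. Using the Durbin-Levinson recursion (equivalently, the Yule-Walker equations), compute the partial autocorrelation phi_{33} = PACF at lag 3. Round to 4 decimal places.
\phi_{33} = -0.0580

The PACF at lag k is phi_{kk}, the last component of the solution
to the Yule-Walker system G_k phi = r_k where
  (G_k)_{ij} = rho(|i - j|), (r_k)_i = rho(i), i,j = 1..k.
Equivalently, Durbin-Levinson gives phi_{kk} iteratively:
  phi_{11} = rho(1)
  phi_{kk} = [rho(k) - sum_{j=1..k-1} phi_{k-1,j} rho(k-j)]
            / [1 - sum_{j=1..k-1} phi_{k-1,j} rho(j)],
  phi_{k,j} = phi_{k-1,j} - phi_{kk} phi_{k-1,k-j},  j = 1..k-1.
Step k = 1:
  phi_11 = rho(1) = 0.0245.
Step k = 2:
  phi_22 = [rho(2) - phi_11 rho(1)] / [1 - phi_11 rho(1)] = [-0.223 - (0.0245)(0.0245)] / [1 - (0.0245)(0.0245)]
         = -0.22360025 / 0.99939975 = -0.223735.
  Update: phi_21 = phi_11 - phi_22 phi_11 = 0.0245 - (-0.223735)(0.0245) = 0.029981.
Step k = 3:
  phi_33 = [rho(3) - phi_21 rho(2) - phi_22 rho(1)] / [1 - phi_21 rho(1) - phi_22 rho(2)]
    numerator   = -0.0672 - (0.029981)(-0.223) - (-0.223735)(0.0245) = -0.05503263
    denominator = 1 - (0.029981)(0.0245) - (-0.223735)(-0.223) = 0.94937265
  phi_33 = -0.05503263 / 0.94937265 = -0.058.
Therefore phi_{33} = -0.0580.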